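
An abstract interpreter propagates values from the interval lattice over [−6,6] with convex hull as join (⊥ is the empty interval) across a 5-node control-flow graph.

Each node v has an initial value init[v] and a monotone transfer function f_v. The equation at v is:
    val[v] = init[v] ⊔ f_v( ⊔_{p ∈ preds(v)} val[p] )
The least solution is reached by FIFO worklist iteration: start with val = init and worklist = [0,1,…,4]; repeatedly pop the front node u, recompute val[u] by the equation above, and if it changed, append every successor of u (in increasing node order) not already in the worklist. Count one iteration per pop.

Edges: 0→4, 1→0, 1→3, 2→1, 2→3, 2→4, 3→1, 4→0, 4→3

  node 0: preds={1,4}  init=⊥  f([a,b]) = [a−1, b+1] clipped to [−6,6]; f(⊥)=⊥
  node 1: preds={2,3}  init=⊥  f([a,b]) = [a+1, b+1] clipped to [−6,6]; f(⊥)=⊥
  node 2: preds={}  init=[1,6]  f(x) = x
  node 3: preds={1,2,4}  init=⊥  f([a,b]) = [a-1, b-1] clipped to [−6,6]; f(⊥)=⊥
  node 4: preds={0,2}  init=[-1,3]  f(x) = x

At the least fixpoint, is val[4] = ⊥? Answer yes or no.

no

Worklist (25 pops):
  #1 pop 0: in=[-1,3] → [-2,4] (was ⊥); enqueue []
  #2 pop 1: in=[1,6] → [2,6] (was ⊥); enqueue [0]
  #3 pop 2: in=⊥ → [1,6] (no change)
  #4 pop 3: in=[-1,6] → [-2,5] (was ⊥); enqueue [1]
  #5 pop 4: in=[-2,6] → [-2,6] (was [-1,3]); enqueue [3]
  #6 pop 0: in=[-2,6] → [-3,6] (was [-2,4]); enqueue [4]
  #7 pop 1: in=[-2,6] → [-1,6] (was [2,6]); enqueue [0]
  #8 pop 3: in=[-2,6] → [-3,5] (was [-2,5]); enqueue [1]
  #9 pop 4: in=[-3,6] → [-3,6] (was [-2,6]); enqueue [3]
  #10 pop 0: in=[-3,6] → [-4,6] (was [-3,6]); enqueue [4]
  #11 pop 1: in=[-3,6] → [-2,6] (was [-1,6]); enqueue [0]
  #12 pop 3: in=[-3,6] → [-4,5] (was [-3,5]); enqueue [1]
  #13 pop 4: in=[-4,6] → [-4,6] (was [-3,6]); enqueue [3]
  #14 pop 0: in=[-4,6] → [-5,6] (was [-4,6]); enqueue [4]
  #15 pop 1: in=[-4,6] → [-3,6] (was [-2,6]); enqueue [0]
  #16 pop 3: in=[-4,6] → [-5,5] (was [-4,5]); enqueue [1]
  #17 pop 4: in=[-5,6] → [-5,6] (was [-4,6]); enqueue [3]
  #18 pop 0: in=[-5,6] → [-6,6] (was [-5,6]); enqueue [4]
  #19 pop 1: in=[-5,6] → [-4,6] (was [-3,6]); enqueue [0]
  #20 pop 3: in=[-5,6] → [-6,5] (was [-5,5]); enqueue [1]
  #21 pop 4: in=[-6,6] → [-6,6] (was [-5,6]); enqueue [3]
  #22 pop 0: in=[-6,6] → [-6,6] (no change)
  #23 pop 1: in=[-6,6] → [-5,6] (was [-4,6]); enqueue [0]
  #24 pop 3: in=[-6,6] → [-6,5] (no change)
  #25 pop 0: in=[-6,6] → [-6,6] (no change)

Fixpoint:
  val[0] = [-6,6]
  val[1] = [-5,6]
  val[2] = [1,6]
  val[3] = [-6,5]
  val[4] = [-6,6]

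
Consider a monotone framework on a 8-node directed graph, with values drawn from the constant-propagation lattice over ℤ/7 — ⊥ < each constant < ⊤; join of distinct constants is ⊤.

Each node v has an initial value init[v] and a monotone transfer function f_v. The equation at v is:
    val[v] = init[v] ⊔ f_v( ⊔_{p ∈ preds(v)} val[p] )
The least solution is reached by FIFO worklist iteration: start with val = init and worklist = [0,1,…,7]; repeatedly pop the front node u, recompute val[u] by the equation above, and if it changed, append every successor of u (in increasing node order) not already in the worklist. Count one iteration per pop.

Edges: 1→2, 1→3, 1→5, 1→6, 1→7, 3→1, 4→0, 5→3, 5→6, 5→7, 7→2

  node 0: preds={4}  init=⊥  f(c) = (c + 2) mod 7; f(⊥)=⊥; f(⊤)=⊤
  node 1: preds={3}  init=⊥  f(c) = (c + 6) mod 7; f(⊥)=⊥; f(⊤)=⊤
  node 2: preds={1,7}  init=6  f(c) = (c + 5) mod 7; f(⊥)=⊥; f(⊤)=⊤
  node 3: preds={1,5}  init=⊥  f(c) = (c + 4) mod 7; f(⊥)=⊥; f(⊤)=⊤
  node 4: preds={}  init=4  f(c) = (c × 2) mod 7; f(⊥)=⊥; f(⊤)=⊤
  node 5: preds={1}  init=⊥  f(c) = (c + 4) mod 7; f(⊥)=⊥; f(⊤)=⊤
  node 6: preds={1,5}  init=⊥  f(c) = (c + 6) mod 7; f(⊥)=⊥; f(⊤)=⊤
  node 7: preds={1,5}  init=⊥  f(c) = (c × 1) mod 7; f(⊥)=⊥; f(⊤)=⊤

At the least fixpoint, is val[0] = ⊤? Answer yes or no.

Worklist (8 pops):
  #1 pop 0: in=4 → 6 (was ⊥); enqueue []
  #2 pop 1: in=⊥ → ⊥ (no change)
  #3 pop 2: in=⊥ → 6 (no change)
  #4 pop 3: in=⊥ → ⊥ (no change)
  #5 pop 4: in=⊥ → 4 (no change)
  #6 pop 5: in=⊥ → ⊥ (no change)
  #7 pop 6: in=⊥ → ⊥ (no change)
  #8 pop 7: in=⊥ → ⊥ (no change)

Fixpoint:
  val[0] = 6
  val[1] = ⊥
  val[2] = 6
  val[3] = ⊥
  val[4] = 4
  val[5] = ⊥
  val[6] = ⊥
  val[7] = ⊥

no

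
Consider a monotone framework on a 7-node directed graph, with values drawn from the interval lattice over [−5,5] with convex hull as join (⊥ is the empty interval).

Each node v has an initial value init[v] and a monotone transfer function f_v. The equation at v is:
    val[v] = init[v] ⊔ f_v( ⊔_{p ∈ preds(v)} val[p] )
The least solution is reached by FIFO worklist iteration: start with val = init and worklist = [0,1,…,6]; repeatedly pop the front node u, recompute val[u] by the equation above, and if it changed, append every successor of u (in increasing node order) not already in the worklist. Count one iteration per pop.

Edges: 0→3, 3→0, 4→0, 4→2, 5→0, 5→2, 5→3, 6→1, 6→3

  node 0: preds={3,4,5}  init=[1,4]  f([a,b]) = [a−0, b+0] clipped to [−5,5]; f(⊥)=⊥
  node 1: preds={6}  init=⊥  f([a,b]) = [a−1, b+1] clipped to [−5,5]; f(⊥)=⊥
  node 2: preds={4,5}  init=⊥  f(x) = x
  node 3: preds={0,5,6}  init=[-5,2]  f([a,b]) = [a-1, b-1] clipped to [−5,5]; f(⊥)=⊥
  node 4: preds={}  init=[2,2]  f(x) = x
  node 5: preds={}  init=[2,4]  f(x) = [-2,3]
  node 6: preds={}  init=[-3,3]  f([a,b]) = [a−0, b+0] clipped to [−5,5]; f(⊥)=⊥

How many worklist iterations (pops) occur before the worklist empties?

Trace (10 dequeues):
  [1] u=0 | in [-5,4] | out [-5,4] | prev [1,4] | push {}
  [2] u=1 | in [-3,3] | out [-4,4] | prev ⊥ | push {}
  [3] u=2 | in [2,4] | out [2,4] | prev ⊥ | push {}
  [4] u=3 | in [-5,4] | out [-5,3] | prev [-5,2] | push {0}
  [5] u=4 | in ⊥ | out [2,2] | ==
  [6] u=5 | in ⊥ | out [-2,4] | prev [2,4] | push {2,3}
  [7] u=6 | in ⊥ | out [-3,3] | ==
  [8] u=0 | in [-5,4] | out [-5,4] | ==
  [9] u=2 | in [-2,4] | out [-2,4] | prev [2,4] | push {}
  [10] u=3 | in [-5,4] | out [-5,3] | ==

Converged values:
  [0] [-5,4]
  [1] [-4,4]
  [2] [-2,4]
  [3] [-5,3]
  [4] [2,2]
  [5] [-2,4]
  [6] [-3,3]

10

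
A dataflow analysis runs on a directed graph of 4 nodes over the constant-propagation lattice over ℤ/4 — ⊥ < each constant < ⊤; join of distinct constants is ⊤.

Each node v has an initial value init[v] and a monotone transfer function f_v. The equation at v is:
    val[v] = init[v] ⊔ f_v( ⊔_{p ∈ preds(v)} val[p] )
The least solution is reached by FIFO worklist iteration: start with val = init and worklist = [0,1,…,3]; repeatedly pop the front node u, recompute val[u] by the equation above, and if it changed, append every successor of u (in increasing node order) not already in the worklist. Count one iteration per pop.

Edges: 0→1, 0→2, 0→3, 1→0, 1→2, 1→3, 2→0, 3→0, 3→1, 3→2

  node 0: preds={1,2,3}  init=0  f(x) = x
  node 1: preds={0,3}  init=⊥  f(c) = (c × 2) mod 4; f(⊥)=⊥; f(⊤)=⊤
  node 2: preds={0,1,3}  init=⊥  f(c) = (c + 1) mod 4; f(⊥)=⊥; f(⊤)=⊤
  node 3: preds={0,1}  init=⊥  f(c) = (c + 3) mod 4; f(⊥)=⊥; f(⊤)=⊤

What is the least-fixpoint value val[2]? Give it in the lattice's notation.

Worklist (11 pops):
  #1 pop 0: in=⊥ → 0 (no change)
  #2 pop 1: in=0 → 0 (was ⊥); enqueue [0]
  #3 pop 2: in=0 → 1 (was ⊥); enqueue []
  #4 pop 3: in=0 → 3 (was ⊥); enqueue [1,2]
  #5 pop 0: in=⊤ → ⊤ (was 0); enqueue [3]
  #6 pop 1: in=⊤ → ⊤ (was 0); enqueue [0]
  #7 pop 2: in=⊤ → ⊤ (was 1); enqueue []
  #8 pop 3: in=⊤ → ⊤ (was 3); enqueue [1,2]
  #9 pop 0: in=⊤ → ⊤ (no change)
  #10 pop 1: in=⊤ → ⊤ (no change)
  #11 pop 2: in=⊤ → ⊤ (no change)

Fixpoint:
  val[0] = ⊤
  val[1] = ⊤
  val[2] = ⊤
  val[3] = ⊤

⊤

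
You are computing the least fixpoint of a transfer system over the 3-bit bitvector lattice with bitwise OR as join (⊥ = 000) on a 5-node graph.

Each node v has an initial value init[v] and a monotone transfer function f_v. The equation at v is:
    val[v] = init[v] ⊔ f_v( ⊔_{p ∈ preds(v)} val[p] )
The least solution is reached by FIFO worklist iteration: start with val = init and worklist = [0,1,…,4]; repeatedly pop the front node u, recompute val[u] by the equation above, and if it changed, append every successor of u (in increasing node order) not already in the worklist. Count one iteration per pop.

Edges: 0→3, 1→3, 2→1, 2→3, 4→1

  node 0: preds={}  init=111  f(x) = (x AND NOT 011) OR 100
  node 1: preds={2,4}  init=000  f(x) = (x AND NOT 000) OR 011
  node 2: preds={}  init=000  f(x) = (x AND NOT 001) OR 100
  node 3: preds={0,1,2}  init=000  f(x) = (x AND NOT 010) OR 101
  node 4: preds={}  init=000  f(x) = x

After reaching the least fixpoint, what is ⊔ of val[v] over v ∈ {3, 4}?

Trace (7 dequeues):
  [1] u=0 | in 000 | out 111 | ==
  [2] u=1 | in 000 | out 011 | prev 000 | push {}
  [3] u=2 | in 000 | out 100 | prev 000 | push {1}
  [4] u=3 | in 111 | out 101 | prev 000 | push {}
  [5] u=4 | in 000 | out 000 | ==
  [6] u=1 | in 100 | out 111 | prev 011 | push {3}
  [7] u=3 | in 111 | out 101 | ==

Converged values:
  [0] 111
  [1] 111
  [2] 100
  [3] 101
  [4] 000

101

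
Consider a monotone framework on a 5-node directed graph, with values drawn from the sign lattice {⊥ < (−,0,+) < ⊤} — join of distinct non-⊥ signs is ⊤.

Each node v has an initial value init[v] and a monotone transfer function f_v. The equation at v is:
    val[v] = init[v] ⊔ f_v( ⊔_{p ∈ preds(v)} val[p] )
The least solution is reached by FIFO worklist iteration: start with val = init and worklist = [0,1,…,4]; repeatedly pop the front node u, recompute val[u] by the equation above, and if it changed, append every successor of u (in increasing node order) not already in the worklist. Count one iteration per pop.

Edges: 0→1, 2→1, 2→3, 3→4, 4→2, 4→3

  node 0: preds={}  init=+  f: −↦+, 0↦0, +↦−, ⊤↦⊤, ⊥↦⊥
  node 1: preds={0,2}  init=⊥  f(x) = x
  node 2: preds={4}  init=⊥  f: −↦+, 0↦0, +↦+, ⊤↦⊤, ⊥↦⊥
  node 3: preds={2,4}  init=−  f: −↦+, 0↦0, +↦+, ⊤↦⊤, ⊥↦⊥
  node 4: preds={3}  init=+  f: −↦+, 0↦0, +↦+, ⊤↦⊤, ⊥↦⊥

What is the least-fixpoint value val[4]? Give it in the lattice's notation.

⊤

Trace (9 dequeues):
  [1] u=0 | in ⊥ | out + | ==
  [2] u=1 | in + | out + | prev ⊥ | push {}
  [3] u=2 | in + | out + | prev ⊥ | push {1}
  [4] u=3 | in + | out ⊤ | prev − | push {}
  [5] u=4 | in ⊤ | out ⊤ | prev + | push {2,3}
  [6] u=1 | in + | out + | ==
  [7] u=2 | in ⊤ | out ⊤ | prev + | push {1}
  [8] u=3 | in ⊤ | out ⊤ | ==
  [9] u=1 | in ⊤ | out ⊤ | prev + | push {}

Converged values:
  [0] +
  [1] ⊤
  [2] ⊤
  [3] ⊤
  [4] ⊤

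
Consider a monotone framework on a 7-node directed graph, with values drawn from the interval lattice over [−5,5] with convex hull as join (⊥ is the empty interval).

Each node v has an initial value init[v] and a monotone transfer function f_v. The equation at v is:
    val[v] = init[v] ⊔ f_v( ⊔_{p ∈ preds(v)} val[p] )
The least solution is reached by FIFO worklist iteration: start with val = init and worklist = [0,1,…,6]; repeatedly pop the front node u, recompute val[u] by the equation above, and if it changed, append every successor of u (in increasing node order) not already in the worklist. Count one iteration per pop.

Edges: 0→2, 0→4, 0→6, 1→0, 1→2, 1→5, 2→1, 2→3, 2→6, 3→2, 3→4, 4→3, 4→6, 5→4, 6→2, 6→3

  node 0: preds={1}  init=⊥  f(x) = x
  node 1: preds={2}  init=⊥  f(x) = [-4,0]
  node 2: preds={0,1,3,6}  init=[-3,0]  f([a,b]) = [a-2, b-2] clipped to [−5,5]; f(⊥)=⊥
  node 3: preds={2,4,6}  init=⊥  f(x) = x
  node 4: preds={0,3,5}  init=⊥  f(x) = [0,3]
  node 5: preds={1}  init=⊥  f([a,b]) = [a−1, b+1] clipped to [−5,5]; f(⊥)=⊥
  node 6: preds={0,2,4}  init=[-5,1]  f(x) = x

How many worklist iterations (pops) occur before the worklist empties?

Trace (15 dequeues):
  [1] u=0 | in ⊥ | out ⊥ | ==
  [2] u=1 | in [-3,0] | out [-4,0] | prev ⊥ | push {0}
  [3] u=2 | in [-5,1] | out [-5,0] | prev [-3,0] | push {1}
  [4] u=3 | in [-5,1] | out [-5,1] | prev ⊥ | push {2}
  [5] u=4 | in [-5,1] | out [0,3] | prev ⊥ | push {3}
  [6] u=5 | in [-4,0] | out [-5,1] | prev ⊥ | push {4}
  [7] u=6 | in [-5,3] | out [-5,3] | prev [-5,1] | push {}
  [8] u=0 | in [-4,0] | out [-4,0] | prev ⊥ | push {6}
  [9] u=1 | in [-5,0] | out [-4,0] | ==
  [10] u=2 | in [-5,3] | out [-5,1] | prev [-5,0] | push {1}
  [11] u=3 | in [-5,3] | out [-5,3] | prev [-5,1] | push {2}
  [12] u=4 | in [-5,3] | out [0,3] | ==
  [13] u=6 | in [-5,3] | out [-5,3] | ==
  [14] u=1 | in [-5,1] | out [-4,0] | ==
  [15] u=2 | in [-5,3] | out [-5,1] | ==

Converged values:
  [0] [-4,0]
  [1] [-4,0]
  [2] [-5,1]
  [3] [-5,3]
  [4] [0,3]
  [5] [-5,1]
  [6] [-5,3]

15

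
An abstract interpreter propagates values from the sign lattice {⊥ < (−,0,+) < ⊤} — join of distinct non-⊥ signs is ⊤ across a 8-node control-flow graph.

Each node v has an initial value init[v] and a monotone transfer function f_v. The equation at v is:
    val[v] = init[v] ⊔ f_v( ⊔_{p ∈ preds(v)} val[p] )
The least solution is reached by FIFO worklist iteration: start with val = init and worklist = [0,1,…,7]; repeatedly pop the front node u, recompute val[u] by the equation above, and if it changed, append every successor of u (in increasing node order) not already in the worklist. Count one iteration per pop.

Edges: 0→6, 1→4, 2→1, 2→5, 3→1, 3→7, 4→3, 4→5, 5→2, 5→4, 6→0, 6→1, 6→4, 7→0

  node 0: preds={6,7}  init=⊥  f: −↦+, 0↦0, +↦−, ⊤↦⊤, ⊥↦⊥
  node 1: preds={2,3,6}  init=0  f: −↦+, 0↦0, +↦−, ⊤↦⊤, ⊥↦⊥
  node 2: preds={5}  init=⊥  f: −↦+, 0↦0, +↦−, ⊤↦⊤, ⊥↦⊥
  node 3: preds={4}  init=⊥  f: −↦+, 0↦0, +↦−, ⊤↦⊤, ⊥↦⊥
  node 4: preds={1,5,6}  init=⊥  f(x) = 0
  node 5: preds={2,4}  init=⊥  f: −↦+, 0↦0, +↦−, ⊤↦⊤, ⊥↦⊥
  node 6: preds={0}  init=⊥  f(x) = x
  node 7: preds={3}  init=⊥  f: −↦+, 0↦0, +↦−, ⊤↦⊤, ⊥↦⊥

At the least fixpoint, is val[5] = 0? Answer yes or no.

yes

Worklist (19 pops):
  #1 pop 0: in=⊥ → ⊥ (no change)
  #2 pop 1: in=⊥ → 0 (no change)
  #3 pop 2: in=⊥ → ⊥ (no change)
  #4 pop 3: in=⊥ → ⊥ (no change)
  #5 pop 4: in=0 → 0 (was ⊥); enqueue [3]
  #6 pop 5: in=0 → 0 (was ⊥); enqueue [2,4]
  #7 pop 6: in=⊥ → ⊥ (no change)
  #8 pop 7: in=⊥ → ⊥ (no change)
  #9 pop 3: in=0 → 0 (was ⊥); enqueue [1,7]
  #10 pop 2: in=0 → 0 (was ⊥); enqueue [5]
  #11 pop 4: in=0 → 0 (no change)
  #12 pop 1: in=0 → 0 (no change)
  #13 pop 7: in=0 → 0 (was ⊥); enqueue [0]
  #14 pop 5: in=0 → 0 (no change)
  #15 pop 0: in=0 → 0 (was ⊥); enqueue [6]
  #16 pop 6: in=0 → 0 (was ⊥); enqueue [0,1,4]
  #17 pop 0: in=0 → 0 (no change)
  #18 pop 1: in=0 → 0 (no change)
  #19 pop 4: in=0 → 0 (no change)

Fixpoint:
  val[0] = 0
  val[1] = 0
  val[2] = 0
  val[3] = 0
  val[4] = 0
  val[5] = 0
  val[6] = 0
  val[7] = 0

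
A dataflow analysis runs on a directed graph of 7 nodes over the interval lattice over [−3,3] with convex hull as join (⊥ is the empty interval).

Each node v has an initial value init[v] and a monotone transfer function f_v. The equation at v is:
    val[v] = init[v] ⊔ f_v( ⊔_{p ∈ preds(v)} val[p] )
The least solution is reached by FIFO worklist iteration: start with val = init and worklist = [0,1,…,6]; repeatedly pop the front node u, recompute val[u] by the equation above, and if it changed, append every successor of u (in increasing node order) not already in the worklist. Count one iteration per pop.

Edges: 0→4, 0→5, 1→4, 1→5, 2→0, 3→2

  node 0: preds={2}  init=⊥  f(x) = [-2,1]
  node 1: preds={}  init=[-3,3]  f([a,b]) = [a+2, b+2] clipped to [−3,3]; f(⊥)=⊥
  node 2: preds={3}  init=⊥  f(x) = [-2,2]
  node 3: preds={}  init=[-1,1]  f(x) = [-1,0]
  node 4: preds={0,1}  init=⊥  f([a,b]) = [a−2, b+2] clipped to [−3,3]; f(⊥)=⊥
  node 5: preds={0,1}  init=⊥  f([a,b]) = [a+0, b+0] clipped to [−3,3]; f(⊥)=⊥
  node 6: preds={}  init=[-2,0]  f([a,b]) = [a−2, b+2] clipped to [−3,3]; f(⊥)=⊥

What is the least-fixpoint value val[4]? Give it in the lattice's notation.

Iteration log — 8 steps:
  step 1. node 0  ⊔preds=⊥  new=[-2,1]  old=⊥  +wl: 
  step 2. node 1  ⊔preds=⊥  new=[-3,3]  stable
  step 3. node 2  ⊔preds=[-1,1]  new=[-2,2]  old=⊥  +wl: 0
  step 4. node 3  ⊔preds=⊥  new=[-1,1]  stable
  step 5. node 4  ⊔preds=[-3,3]  new=[-3,3]  old=⊥  +wl: 
  step 6. node 5  ⊔preds=[-3,3]  new=[-3,3]  old=⊥  +wl: 
  step 7. node 6  ⊔preds=⊥  new=[-2,0]  stable
  step 8. node 0  ⊔preds=[-2,2]  new=[-2,1]  stable

Least fixpoint reached:
  node 0: [-2,1]
  node 1: [-3,3]
  node 2: [-2,2]
  node 3: [-1,1]
  node 4: [-3,3]
  node 5: [-3,3]
  node 6: [-2,0]

[-3,3]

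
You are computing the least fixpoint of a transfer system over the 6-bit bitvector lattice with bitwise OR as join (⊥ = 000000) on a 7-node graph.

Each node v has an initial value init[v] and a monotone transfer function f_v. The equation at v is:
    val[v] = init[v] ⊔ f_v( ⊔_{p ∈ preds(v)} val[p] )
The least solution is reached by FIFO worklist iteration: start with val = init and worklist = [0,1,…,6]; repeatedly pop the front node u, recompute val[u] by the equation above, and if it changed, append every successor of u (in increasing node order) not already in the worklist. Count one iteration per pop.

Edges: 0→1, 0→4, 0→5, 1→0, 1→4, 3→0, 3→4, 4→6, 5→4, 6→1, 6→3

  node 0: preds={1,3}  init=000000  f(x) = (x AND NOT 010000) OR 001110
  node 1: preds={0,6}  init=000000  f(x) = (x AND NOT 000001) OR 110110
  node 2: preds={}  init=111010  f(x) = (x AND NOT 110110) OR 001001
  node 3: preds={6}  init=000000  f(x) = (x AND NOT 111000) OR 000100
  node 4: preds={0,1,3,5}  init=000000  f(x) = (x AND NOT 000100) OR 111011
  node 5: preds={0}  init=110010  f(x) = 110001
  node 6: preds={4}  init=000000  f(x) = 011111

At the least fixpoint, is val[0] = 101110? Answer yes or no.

Trace (16 dequeues):
  [1] u=0 | in 000000 | out 001110 | prev 000000 | push {}
  [2] u=1 | in 001110 | out 111110 | prev 000000 | push {0}
  [3] u=2 | in 000000 | out 111011 | prev 111010 | push {}
  [4] u=3 | in 000000 | out 000100 | prev 000000 | push {}
  [5] u=4 | in 111110 | out 111011 | prev 000000 | push {}
  [6] u=5 | in 001110 | out 110011 | prev 110010 | push {4}
  [7] u=6 | in 111011 | out 011111 | prev 000000 | push {1,3}
  [8] u=0 | in 111110 | out 101110 | prev 001110 | push {5}
  [9] u=4 | in 111111 | out 111011 | ==
  [10] u=1 | in 111111 | out 111110 | ==
  [11] u=3 | in 011111 | out 000111 | prev 000100 | push {0,4}
  [12] u=5 | in 101110 | out 110011 | ==
  [13] u=0 | in 111111 | out 101111 | prev 101110 | push {1,5}
  [14] u=4 | in 111111 | out 111011 | ==
  [15] u=1 | in 111111 | out 111110 | ==
  [16] u=5 | in 101111 | out 110011 | ==

Converged values:
  [0] 101111
  [1] 111110
  [2] 111011
  [3] 000111
  [4] 111011
  [5] 110011
  [6] 011111

no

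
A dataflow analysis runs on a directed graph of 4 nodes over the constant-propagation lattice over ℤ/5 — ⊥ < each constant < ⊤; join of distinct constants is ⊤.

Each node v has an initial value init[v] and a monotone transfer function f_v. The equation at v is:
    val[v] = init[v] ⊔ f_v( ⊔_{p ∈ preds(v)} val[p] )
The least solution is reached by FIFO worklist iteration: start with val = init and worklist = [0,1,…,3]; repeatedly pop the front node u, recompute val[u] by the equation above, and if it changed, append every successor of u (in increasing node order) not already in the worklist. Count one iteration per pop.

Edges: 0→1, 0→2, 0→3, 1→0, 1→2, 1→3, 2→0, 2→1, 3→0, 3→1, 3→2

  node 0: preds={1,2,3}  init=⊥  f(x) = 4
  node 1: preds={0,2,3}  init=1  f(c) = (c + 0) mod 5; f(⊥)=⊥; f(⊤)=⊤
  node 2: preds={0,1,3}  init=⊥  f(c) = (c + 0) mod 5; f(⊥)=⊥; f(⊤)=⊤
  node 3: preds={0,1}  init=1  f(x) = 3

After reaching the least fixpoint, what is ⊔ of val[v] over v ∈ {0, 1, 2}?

⊤

Trace (7 dequeues):
  [1] u=0 | in 1 | out 4 | prev ⊥ | push {}
  [2] u=1 | in ⊤ | out ⊤ | prev 1 | push {0}
  [3] u=2 | in ⊤ | out ⊤ | prev ⊥ | push {1}
  [4] u=3 | in ⊤ | out ⊤ | prev 1 | push {2}
  [5] u=0 | in ⊤ | out 4 | ==
  [6] u=1 | in ⊤ | out ⊤ | ==
  [7] u=2 | in ⊤ | out ⊤ | ==

Converged values:
  [0] 4
  [1] ⊤
  [2] ⊤
  [3] ⊤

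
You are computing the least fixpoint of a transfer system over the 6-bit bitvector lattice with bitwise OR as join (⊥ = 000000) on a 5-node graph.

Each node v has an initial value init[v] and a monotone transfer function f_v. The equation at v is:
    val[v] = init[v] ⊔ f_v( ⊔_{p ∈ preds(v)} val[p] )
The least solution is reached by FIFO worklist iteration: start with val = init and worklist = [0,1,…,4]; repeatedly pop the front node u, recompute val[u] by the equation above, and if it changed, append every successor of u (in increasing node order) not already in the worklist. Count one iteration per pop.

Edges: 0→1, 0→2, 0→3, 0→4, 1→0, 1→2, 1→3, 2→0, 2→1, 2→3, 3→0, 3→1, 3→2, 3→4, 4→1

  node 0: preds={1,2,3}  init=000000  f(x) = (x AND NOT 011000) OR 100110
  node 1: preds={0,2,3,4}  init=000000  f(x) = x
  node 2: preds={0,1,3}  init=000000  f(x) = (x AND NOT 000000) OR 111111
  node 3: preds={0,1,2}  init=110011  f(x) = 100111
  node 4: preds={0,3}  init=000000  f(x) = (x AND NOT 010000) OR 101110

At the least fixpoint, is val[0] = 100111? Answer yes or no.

Iteration log — 10 steps:
  step 1. node 0  ⊔preds=110011  new=100111  old=000000  +wl: 
  step 2. node 1  ⊔preds=110111  new=110111  old=000000  +wl: 0
  step 3. node 2  ⊔preds=110111  new=111111  old=000000  +wl: 1
  step 4. node 3  ⊔preds=111111  new=110111  old=110011  +wl: 2
  step 5. node 4  ⊔preds=110111  new=101111  old=000000  +wl: 
  step 6. node 0  ⊔preds=111111  new=100111  stable
  step 7. node 1  ⊔preds=111111  new=111111  old=110111  +wl: 0,3
  step 8. node 2  ⊔preds=111111  new=111111  stable
  step 9. node 0  ⊔preds=111111  new=100111  stable
  step 10. node 3  ⊔preds=111111  new=110111  stable

Least fixpoint reached:
  node 0: 100111
  node 1: 111111
  node 2: 111111
  node 3: 110111
  node 4: 101111

yes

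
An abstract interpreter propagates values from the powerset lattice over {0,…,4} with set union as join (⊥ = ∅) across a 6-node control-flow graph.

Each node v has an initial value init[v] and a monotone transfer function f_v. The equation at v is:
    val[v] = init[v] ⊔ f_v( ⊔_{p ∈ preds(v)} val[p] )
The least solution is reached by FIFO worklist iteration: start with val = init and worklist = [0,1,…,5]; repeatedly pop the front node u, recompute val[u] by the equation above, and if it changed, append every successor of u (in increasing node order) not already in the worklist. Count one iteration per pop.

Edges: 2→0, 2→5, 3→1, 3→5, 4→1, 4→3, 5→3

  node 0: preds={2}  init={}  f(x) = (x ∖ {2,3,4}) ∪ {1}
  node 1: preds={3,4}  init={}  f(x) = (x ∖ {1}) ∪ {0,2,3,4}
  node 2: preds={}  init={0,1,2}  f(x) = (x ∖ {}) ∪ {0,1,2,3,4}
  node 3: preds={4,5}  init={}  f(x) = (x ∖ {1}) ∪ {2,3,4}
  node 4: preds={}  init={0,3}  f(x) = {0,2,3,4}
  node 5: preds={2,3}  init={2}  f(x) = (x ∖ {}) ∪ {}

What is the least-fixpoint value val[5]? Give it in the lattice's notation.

Worklist (9 pops):
  #1 pop 0: in={0,1,2} → {0,1} (was {}); enqueue []
  #2 pop 1: in={0,3} → {0,2,3,4} (was {}); enqueue []
  #3 pop 2: in={} → {0,1,2,3,4} (was {0,1,2}); enqueue [0]
  #4 pop 3: in={0,2,3} → {0,2,3,4} (was {}); enqueue [1]
  #5 pop 4: in={} → {0,2,3,4} (was {0,3}); enqueue [3]
  #6 pop 5: in={0,1,2,3,4} → {0,1,2,3,4} (was {2}); enqueue []
  #7 pop 0: in={0,1,2,3,4} → {0,1} (no change)
  #8 pop 1: in={0,2,3,4} → {0,2,3,4} (no change)
  #9 pop 3: in={0,1,2,3,4} → {0,2,3,4} (no change)

Fixpoint:
  val[0] = {0,1}
  val[1] = {0,2,3,4}
  val[2] = {0,1,2,3,4}
  val[3] = {0,2,3,4}
  val[4] = {0,2,3,4}
  val[5] = {0,1,2,3,4}

{0,1,2,3,4}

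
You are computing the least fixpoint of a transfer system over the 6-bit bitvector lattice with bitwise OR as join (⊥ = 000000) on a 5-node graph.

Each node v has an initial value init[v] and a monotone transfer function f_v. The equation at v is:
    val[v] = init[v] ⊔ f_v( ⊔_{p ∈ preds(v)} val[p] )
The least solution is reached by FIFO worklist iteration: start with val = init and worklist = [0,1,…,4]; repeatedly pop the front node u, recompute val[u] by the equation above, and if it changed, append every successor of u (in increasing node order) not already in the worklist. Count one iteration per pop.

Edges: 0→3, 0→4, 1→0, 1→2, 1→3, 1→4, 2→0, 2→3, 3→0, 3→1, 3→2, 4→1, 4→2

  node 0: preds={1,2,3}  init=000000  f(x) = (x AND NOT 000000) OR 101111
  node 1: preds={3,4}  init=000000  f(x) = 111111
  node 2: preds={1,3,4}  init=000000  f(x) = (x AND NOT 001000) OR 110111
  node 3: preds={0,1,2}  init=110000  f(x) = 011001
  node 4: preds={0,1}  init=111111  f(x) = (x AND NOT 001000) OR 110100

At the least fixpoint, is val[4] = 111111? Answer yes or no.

yes

Worklist (8 pops):
  #1 pop 0: in=110000 → 111111 (was 000000); enqueue []
  #2 pop 1: in=111111 → 111111 (was 000000); enqueue [0]
  #3 pop 2: in=111111 → 110111 (was 000000); enqueue []
  #4 pop 3: in=111111 → 111001 (was 110000); enqueue [1,2]
  #5 pop 4: in=111111 → 111111 (no change)
  #6 pop 0: in=111111 → 111111 (no change)
  #7 pop 1: in=111111 → 111111 (no change)
  #8 pop 2: in=111111 → 110111 (no change)

Fixpoint:
  val[0] = 111111
  val[1] = 111111
  val[2] = 110111
  val[3] = 111001
  val[4] = 111111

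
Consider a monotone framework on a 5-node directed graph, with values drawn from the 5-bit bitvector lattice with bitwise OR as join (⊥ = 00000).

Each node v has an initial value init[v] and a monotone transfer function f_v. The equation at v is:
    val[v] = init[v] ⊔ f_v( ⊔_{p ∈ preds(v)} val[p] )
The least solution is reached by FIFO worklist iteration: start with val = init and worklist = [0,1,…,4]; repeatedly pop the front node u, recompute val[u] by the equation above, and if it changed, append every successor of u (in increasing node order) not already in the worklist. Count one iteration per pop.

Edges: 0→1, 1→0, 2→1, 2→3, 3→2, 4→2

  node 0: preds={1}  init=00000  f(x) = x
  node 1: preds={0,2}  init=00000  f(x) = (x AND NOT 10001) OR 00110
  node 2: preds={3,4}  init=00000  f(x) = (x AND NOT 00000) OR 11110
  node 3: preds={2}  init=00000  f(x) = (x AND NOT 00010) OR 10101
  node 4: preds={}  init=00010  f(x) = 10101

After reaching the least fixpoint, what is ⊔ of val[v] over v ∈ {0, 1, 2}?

11111

Iteration log — 11 steps:
  step 1. node 0  ⊔preds=00000  new=00000  stable
  step 2. node 1  ⊔preds=00000  new=00110  old=00000  +wl: 0
  step 3. node 2  ⊔preds=00010  new=11110  old=00000  +wl: 1
  step 4. node 3  ⊔preds=11110  new=11101  old=00000  +wl: 2
  step 5. node 4  ⊔preds=00000  new=10111  old=00010  +wl: 
  step 6. node 0  ⊔preds=00110  new=00110  old=00000  +wl: 
  step 7. node 1  ⊔preds=11110  new=01110  old=00110  +wl: 0
  step 8. node 2  ⊔preds=11111  new=11111  old=11110  +wl: 1,3
  step 9. node 0  ⊔preds=01110  new=01110  old=00110  +wl: 
  step 10. node 1  ⊔preds=11111  new=01110  stable
  step 11. node 3  ⊔preds=11111  new=11101  stable

Least fixpoint reached:
  node 0: 01110
  node 1: 01110
  node 2: 11111
  node 3: 11101
  node 4: 10111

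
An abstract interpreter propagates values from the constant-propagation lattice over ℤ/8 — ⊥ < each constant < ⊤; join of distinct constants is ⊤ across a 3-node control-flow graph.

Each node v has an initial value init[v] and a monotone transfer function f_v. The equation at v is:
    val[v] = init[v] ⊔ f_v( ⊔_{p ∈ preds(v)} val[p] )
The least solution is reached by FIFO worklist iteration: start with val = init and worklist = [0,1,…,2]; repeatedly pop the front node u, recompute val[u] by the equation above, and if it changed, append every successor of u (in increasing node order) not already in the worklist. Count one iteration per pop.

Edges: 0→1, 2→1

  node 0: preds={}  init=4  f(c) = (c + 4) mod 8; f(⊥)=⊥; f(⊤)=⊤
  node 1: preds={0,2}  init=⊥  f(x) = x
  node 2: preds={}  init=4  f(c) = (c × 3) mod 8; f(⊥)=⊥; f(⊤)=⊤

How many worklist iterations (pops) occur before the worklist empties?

Trace (3 dequeues):
  [1] u=0 | in ⊥ | out 4 | ==
  [2] u=1 | in 4 | out 4 | prev ⊥ | push {}
  [3] u=2 | in ⊥ | out 4 | ==

Converged values:
  [0] 4
  [1] 4
  [2] 4

3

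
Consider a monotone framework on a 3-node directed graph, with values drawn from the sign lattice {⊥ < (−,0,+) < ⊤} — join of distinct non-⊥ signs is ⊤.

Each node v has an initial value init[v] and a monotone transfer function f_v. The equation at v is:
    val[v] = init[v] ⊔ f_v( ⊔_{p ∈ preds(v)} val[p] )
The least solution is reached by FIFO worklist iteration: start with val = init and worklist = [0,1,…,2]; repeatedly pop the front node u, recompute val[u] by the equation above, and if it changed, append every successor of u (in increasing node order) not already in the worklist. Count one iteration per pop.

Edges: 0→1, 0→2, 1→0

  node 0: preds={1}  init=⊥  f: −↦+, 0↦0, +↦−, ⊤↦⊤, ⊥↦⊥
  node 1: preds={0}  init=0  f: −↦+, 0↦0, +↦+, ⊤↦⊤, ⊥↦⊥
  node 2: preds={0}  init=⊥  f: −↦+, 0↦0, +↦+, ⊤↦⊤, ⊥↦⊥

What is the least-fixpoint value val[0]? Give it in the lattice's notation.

0

Iteration log — 3 steps:
  step 1. node 0  ⊔preds=0  new=0  old=⊥  +wl: 
  step 2. node 1  ⊔preds=0  new=0  stable
  step 3. node 2  ⊔preds=0  new=0  old=⊥  +wl: 

Least fixpoint reached:
  node 0: 0
  node 1: 0
  node 2: 0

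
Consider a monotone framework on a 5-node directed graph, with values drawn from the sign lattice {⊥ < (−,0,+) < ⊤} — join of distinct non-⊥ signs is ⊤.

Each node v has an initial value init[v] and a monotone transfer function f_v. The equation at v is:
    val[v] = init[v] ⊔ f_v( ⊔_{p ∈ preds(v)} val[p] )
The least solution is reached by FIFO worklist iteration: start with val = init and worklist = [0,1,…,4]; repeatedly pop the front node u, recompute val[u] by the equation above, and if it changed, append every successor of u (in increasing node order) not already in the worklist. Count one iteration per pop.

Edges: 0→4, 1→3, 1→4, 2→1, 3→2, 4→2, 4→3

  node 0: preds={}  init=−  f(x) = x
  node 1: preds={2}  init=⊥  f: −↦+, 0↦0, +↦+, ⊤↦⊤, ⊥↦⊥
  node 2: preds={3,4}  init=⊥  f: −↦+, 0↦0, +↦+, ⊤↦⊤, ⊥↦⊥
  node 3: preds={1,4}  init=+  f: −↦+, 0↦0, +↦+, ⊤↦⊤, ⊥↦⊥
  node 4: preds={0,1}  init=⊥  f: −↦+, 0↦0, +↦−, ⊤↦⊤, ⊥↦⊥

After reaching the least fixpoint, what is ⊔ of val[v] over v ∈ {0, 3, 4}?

⊤

Trace (15 dequeues):
  [1] u=0 | in ⊥ | out − | ==
  [2] u=1 | in ⊥ | out ⊥ | ==
  [3] u=2 | in + | out + | prev ⊥ | push {1}
  [4] u=3 | in ⊥ | out + | ==
  [5] u=4 | in − | out + | prev ⊥ | push {2,3}
  [6] u=1 | in + | out + | prev ⊥ | push {4}
  [7] u=2 | in + | out + | ==
  [8] u=3 | in + | out + | ==
  [9] u=4 | in ⊤ | out ⊤ | prev + | push {2,3}
  [10] u=2 | in ⊤ | out ⊤ | prev + | push {1}
  [11] u=3 | in ⊤ | out ⊤ | prev + | push {2}
  [12] u=1 | in ⊤ | out ⊤ | prev + | push {3,4}
  [13] u=2 | in ⊤ | out ⊤ | ==
  [14] u=3 | in ⊤ | out ⊤ | ==
  [15] u=4 | in ⊤ | out ⊤ | ==

Converged values:
  [0] −
  [1] ⊤
  [2] ⊤
  [3] ⊤
  [4] ⊤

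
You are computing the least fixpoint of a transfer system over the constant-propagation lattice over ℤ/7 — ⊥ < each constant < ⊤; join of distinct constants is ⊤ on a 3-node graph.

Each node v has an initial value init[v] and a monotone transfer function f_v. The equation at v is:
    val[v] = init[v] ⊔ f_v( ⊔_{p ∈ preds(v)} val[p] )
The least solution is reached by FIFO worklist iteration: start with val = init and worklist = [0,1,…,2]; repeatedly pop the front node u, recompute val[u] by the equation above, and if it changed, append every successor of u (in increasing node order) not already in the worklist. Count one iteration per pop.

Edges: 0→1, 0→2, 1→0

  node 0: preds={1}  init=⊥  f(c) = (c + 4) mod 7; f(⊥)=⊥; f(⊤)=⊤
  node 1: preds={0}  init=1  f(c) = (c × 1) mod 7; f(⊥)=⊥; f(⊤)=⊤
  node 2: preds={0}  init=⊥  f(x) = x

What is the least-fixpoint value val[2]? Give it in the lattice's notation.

⊤

Trace (6 dequeues):
  [1] u=0 | in 1 | out 5 | prev ⊥ | push {}
  [2] u=1 | in 5 | out ⊤ | prev 1 | push {0}
  [3] u=2 | in 5 | out 5 | prev ⊥ | push {}
  [4] u=0 | in ⊤ | out ⊤ | prev 5 | push {1,2}
  [5] u=1 | in ⊤ | out ⊤ | ==
  [6] u=2 | in ⊤ | out ⊤ | prev 5 | push {}

Converged values:
  [0] ⊤
  [1] ⊤
  [2] ⊤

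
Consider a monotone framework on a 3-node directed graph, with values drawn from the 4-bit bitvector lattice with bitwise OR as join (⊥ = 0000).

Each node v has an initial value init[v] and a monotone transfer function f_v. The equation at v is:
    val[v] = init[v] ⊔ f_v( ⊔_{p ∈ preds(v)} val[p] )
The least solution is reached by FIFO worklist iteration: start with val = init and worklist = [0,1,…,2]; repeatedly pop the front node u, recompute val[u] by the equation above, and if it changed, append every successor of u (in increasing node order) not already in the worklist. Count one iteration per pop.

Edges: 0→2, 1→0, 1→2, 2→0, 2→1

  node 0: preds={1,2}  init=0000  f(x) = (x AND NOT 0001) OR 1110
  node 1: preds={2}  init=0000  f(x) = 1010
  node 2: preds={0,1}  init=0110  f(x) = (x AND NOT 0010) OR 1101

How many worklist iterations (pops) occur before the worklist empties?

Trace (5 dequeues):
  [1] u=0 | in 0110 | out 1110 | prev 0000 | push {}
  [2] u=1 | in 0110 | out 1010 | prev 0000 | push {0}
  [3] u=2 | in 1110 | out 1111 | prev 0110 | push {1}
  [4] u=0 | in 1111 | out 1110 | ==
  [5] u=1 | in 1111 | out 1010 | ==

Converged values:
  [0] 1110
  [1] 1010
  [2] 1111

5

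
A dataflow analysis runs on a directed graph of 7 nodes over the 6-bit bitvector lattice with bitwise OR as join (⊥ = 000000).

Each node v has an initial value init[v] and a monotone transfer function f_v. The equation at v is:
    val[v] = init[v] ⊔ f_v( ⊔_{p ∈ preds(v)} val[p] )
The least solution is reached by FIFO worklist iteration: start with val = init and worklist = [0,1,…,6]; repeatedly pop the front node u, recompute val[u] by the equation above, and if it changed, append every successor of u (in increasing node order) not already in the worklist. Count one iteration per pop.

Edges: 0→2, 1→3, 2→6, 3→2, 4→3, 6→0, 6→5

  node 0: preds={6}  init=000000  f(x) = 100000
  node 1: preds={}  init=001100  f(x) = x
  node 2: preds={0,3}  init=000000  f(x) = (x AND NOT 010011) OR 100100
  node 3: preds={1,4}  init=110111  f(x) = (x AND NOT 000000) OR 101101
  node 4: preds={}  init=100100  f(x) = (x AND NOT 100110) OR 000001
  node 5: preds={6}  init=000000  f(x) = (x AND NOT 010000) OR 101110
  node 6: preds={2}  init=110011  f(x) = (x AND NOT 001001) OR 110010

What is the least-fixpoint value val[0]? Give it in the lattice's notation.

100000

Iteration log — 12 steps:
  step 1. node 0  ⊔preds=110011  new=100000  old=000000  +wl: 
  step 2. node 1  ⊔preds=000000  new=001100  stable
  step 3. node 2  ⊔preds=110111  new=100100  old=000000  +wl: 
  step 4. node 3  ⊔preds=101100  new=111111  old=110111  +wl: 2
  step 5. node 4  ⊔preds=000000  new=100101  old=100100  +wl: 3
  step 6. node 5  ⊔preds=110011  new=101111  old=000000  +wl: 
  step 7. node 6  ⊔preds=100100  new=110111  old=110011  +wl: 0,5
  step 8. node 2  ⊔preds=111111  new=101100  old=100100  +wl: 6
  step 9. node 3  ⊔preds=101101  new=111111  stable
  step 10. node 0  ⊔preds=110111  new=100000  stable
  step 11. node 5  ⊔preds=110111  new=101111  stable
  step 12. node 6  ⊔preds=101100  new=110111  stable

Least fixpoint reached:
  node 0: 100000
  node 1: 001100
  node 2: 101100
  node 3: 111111
  node 4: 100101
  node 5: 101111
  node 6: 110111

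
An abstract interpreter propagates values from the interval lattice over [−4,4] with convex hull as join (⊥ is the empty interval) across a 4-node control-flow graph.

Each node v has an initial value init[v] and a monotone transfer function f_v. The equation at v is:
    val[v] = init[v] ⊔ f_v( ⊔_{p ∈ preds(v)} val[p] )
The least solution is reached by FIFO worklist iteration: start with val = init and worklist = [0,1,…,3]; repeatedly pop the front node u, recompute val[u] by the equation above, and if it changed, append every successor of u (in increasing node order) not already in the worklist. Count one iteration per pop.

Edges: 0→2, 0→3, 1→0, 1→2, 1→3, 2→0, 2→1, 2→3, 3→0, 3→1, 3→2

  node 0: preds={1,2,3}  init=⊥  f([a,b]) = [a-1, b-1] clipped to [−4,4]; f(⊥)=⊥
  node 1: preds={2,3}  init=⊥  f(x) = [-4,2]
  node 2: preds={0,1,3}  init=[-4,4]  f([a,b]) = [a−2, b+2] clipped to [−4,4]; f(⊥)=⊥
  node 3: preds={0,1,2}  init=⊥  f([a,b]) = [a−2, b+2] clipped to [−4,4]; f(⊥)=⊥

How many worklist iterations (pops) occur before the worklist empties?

Iteration log — 7 steps:
  step 1. node 0  ⊔preds=[-4,4]  new=[-4,3]  old=⊥  +wl: 
  step 2. node 1  ⊔preds=[-4,4]  new=[-4,2]  old=⊥  +wl: 0
  step 3. node 2  ⊔preds=[-4,3]  new=[-4,4]  stable
  step 4. node 3  ⊔preds=[-4,4]  new=[-4,4]  old=⊥  +wl: 1,2
  step 5. node 0  ⊔preds=[-4,4]  new=[-4,3]  stable
  step 6. node 1  ⊔preds=[-4,4]  new=[-4,2]  stable
  step 7. node 2  ⊔preds=[-4,4]  new=[-4,4]  stable

Least fixpoint reached:
  node 0: [-4,3]
  node 1: [-4,2]
  node 2: [-4,4]
  node 3: [-4,4]

7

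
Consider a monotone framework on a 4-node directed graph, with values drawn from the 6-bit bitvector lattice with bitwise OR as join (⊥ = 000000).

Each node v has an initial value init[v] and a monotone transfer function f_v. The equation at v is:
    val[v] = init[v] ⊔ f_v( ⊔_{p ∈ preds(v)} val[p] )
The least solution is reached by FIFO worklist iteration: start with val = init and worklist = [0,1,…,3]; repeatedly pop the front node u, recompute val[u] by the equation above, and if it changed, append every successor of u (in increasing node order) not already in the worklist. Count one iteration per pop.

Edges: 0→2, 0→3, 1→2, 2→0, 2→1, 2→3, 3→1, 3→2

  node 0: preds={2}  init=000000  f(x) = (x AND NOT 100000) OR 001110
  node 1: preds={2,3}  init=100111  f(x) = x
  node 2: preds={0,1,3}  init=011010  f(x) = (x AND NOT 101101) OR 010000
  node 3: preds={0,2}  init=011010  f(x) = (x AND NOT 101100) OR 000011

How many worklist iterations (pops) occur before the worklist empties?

Trace (6 dequeues):
  [1] u=0 | in 011010 | out 011110 | prev 000000 | push {}
  [2] u=1 | in 011010 | out 111111 | prev 100111 | push {}
  [3] u=2 | in 111111 | out 011010 | ==
  [4] u=3 | in 011110 | out 011011 | prev 011010 | push {1,2}
  [5] u=1 | in 011011 | out 111111 | ==
  [6] u=2 | in 111111 | out 011010 | ==

Converged values:
  [0] 011110
  [1] 111111
  [2] 011010
  [3] 011011

6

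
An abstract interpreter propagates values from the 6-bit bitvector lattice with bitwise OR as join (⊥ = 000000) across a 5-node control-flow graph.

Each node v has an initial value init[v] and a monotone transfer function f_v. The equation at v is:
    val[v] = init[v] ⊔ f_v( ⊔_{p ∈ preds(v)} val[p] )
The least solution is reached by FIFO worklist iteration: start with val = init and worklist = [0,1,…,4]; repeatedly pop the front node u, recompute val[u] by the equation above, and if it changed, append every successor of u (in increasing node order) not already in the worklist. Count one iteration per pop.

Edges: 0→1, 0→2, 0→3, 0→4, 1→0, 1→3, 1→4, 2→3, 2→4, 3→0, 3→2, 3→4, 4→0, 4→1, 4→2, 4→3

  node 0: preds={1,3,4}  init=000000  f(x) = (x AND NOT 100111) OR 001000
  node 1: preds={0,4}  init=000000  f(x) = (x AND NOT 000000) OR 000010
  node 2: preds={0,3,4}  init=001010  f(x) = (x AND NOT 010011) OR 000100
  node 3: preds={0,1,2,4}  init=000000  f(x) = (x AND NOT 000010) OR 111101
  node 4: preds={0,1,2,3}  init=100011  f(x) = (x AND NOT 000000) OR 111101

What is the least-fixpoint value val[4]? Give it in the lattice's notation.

Trace (11 dequeues):
  [1] u=0 | in 100011 | out 001000 | prev 000000 | push {}
  [2] u=1 | in 101011 | out 101011 | prev 000000 | push {0}
  [3] u=2 | in 101011 | out 101110 | prev 001010 | push {}
  [4] u=3 | in 101111 | out 111101 | prev 000000 | push {2}
  [5] u=4 | in 111111 | out 111111 | prev 100011 | push {1,3}
  [6] u=0 | in 111111 | out 011000 | prev 001000 | push {4}
  [7] u=2 | in 111111 | out 101110 | ==
  [8] u=1 | in 111111 | out 111111 | prev 101011 | push {0}
  [9] u=3 | in 111111 | out 111101 | ==
  [10] u=4 | in 111111 | out 111111 | ==
  [11] u=0 | in 111111 | out 011000 | ==

Converged values:
  [0] 011000
  [1] 111111
  [2] 101110
  [3] 111101
  [4] 111111

111111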